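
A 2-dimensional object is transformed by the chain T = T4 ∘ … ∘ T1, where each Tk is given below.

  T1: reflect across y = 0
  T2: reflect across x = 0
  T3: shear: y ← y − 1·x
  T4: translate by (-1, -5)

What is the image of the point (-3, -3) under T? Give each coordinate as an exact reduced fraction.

T1 reflect across y = 0: (-3, -3) → (-3, 3)
T2 reflect across x = 0: (-3, 3) → (3, 3)
T3 shear: y ← y − 1·x: (3, 3) → (3, 0)
T4 translate by (-1, -5): (3, 0) → (2, -5)

T(p) = (2, -5)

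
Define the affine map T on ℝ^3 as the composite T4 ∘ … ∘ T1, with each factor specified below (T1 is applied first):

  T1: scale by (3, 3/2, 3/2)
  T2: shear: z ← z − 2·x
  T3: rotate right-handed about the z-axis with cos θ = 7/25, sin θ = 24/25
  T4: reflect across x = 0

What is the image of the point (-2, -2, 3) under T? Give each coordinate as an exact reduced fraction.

T1 scale by (3, 3/2, 3/2): (-2, -2, 3) → (-6, -3, 9/2)
T2 shear: z ← z − 2·x: (-6, -3, 9/2) → (-6, -3, 33/2)
T3 rotate right-handed about the z-axis with cos θ = 7/25, sin θ = 24/25: (-6, -3, 33/2) → (6/5, -33/5, 33/2)
T4 reflect across x = 0: (6/5, -33/5, 33/2) → (-6/5, -33/5, 33/2)

T(p) = (-6/5, -33/5, 33/2)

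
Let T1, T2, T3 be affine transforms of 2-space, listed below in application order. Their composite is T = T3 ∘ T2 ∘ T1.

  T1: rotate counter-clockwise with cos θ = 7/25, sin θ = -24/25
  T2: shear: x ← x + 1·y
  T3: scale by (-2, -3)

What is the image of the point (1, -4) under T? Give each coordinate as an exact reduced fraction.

T(p) = (282/25, 156/25)

T1 rotate counter-clockwise with cos θ = 7/25, sin θ = -24/25: (1, -4) → (-89/25, -52/25)
T2 shear: x ← x + 1·y: (-89/25, -52/25) → (-141/25, -52/25)
T3 scale by (-2, -3): (-141/25, -52/25) → (282/25, 156/25)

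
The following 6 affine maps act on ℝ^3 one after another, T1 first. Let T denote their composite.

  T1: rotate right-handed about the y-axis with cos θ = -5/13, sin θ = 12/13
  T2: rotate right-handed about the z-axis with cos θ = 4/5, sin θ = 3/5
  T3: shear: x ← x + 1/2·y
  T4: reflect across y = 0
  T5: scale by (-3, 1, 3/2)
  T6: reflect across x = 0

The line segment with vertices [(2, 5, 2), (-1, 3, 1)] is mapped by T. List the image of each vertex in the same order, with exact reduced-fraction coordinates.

image vertices: (36/65, -302/65, -51/13), (327/130, -207/65, 21/26)

T1 rotate right-handed about the y-axis with cos θ = -5/13, sin θ = 12/13: (2, 5, 2) → (14/13, 5, -34/13); (-1, 3, 1) → (17/13, 3, 7/13)
T2 rotate right-handed about the z-axis with cos θ = 4/5, sin θ = 3/5: (14/13, 5, -34/13) → (-139/65, 302/65, -34/13); (17/13, 3, 7/13) → (-49/65, 207/65, 7/13)
T3 shear: x ← x + 1/2·y: (-139/65, 302/65, -34/13) → (12/65, 302/65, -34/13); (-49/65, 207/65, 7/13) → (109/130, 207/65, 7/13)
T4 reflect across y = 0: (12/65, 302/65, -34/13) → (12/65, -302/65, -34/13); (109/130, 207/65, 7/13) → (109/130, -207/65, 7/13)
T5 scale by (-3, 1, 3/2): (12/65, -302/65, -34/13) → (-36/65, -302/65, -51/13); (109/130, -207/65, 7/13) → (-327/130, -207/65, 21/26)
T6 reflect across x = 0: (-36/65, -302/65, -51/13) → (36/65, -302/65, -51/13); (-327/130, -207/65, 21/26) → (327/130, -207/65, 21/26)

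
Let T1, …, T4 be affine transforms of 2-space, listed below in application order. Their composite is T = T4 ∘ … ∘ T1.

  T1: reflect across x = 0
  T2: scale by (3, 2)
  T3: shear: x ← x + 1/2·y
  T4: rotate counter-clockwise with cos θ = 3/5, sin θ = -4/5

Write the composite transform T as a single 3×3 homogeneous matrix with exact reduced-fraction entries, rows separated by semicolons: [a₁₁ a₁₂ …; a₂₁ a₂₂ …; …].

T1 = [-1 0 0; 0 1 0; 0 0 1]
T2·T1 = [-3 0 0; 0 2 0; 0 0 1]
T3·…·T1 = [-3 1 0; 0 2 0; 0 0 1]
T4·…·T1 = [-9/5 11/5 0; 12/5 2/5 0; 0 0 1]

T = [-9/5 11/5 0; 12/5 2/5 0; 0 0 1]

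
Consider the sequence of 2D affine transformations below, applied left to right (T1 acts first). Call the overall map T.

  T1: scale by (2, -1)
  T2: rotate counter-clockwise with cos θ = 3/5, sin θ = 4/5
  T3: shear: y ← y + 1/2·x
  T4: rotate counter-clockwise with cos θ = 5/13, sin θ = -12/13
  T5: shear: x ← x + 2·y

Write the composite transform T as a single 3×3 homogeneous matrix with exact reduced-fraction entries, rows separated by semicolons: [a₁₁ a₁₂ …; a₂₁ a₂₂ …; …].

T1 = [2 0 0; 0 -1 0; 0 0 1]
T2·T1 = [6/5 4/5 0; 8/5 -3/5 0; 0 0 1]
T3·…·T1 = [6/5 4/5 0; 11/5 -1/5 0; 0 0 1]
T4·…·T1 = [162/65 8/65 0; -17/65 -53/65 0; 0 0 1]
T5·…·T1 = [128/65 -98/65 0; -17/65 -53/65 0; 0 0 1]

T = [128/65 -98/65 0; -17/65 -53/65 0; 0 0 1]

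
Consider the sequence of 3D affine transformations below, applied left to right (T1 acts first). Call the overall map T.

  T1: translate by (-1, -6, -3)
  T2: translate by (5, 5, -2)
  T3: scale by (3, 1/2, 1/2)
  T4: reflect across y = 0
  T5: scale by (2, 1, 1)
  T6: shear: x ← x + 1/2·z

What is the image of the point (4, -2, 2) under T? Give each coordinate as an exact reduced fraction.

T(p) = (189/4, 3/2, -3/2)

T1 translate by (-1, -6, -3): (4, -2, 2) → (3, -8, -1)
T2 translate by (5, 5, -2): (3, -8, -1) → (8, -3, -3)
T3 scale by (3, 1/2, 1/2): (8, -3, -3) → (24, -3/2, -3/2)
T4 reflect across y = 0: (24, -3/2, -3/2) → (24, 3/2, -3/2)
T5 scale by (2, 1, 1): (24, 3/2, -3/2) → (48, 3/2, -3/2)
T6 shear: x ← x + 1/2·z: (48, 3/2, -3/2) → (189/4, 3/2, -3/2)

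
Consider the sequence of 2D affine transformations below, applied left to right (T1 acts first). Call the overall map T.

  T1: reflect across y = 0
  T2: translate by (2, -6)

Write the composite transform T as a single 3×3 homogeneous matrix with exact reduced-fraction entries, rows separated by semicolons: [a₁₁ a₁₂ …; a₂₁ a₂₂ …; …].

T1 = [1 0 0; 0 -1 0; 0 0 1]
T2·T1 = [1 0 2; 0 -1 -6; 0 0 1]

T = [1 0 2; 0 -1 -6; 0 0 1]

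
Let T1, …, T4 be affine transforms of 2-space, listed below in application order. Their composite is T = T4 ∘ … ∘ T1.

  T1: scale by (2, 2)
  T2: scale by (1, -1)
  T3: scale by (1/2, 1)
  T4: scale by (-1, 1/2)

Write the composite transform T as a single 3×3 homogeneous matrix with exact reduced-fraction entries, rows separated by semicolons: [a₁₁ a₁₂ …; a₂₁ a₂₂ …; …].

T = [-1 0 0; 0 -1 0; 0 0 1]

T1 = [2 0 0; 0 2 0; 0 0 1]
T2·T1 = [2 0 0; 0 -2 0; 0 0 1]
T3·…·T1 = [1 0 0; 0 -2 0; 0 0 1]
T4·…·T1 = [-1 0 0; 0 -1 0; 0 0 1]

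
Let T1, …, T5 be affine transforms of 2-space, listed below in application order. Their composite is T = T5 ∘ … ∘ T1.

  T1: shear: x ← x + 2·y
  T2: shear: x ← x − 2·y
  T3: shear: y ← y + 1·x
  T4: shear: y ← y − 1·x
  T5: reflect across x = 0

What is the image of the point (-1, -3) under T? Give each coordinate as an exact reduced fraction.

T1 shear: x ← x + 2·y: (-1, -3) → (-7, -3)
T2 shear: x ← x − 2·y: (-7, -3) → (-1, -3)
T3 shear: y ← y + 1·x: (-1, -3) → (-1, -4)
T4 shear: y ← y − 1·x: (-1, -4) → (-1, -3)
T5 reflect across x = 0: (-1, -3) → (1, -3)

T(p) = (1, -3)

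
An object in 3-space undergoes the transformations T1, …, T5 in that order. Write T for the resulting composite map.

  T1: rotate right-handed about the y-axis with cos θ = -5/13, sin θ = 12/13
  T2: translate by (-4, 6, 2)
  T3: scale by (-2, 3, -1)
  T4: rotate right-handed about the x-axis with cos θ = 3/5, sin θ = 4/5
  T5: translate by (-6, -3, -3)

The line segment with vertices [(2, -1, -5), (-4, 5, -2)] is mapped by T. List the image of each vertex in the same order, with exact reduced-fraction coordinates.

image vertices: (166/13, 498/65, 504/65), (34/13, 1428/65, 1269/65)

T1 rotate right-handed about the y-axis with cos θ = -5/13, sin θ = 12/13: (2, -1, -5) → (-70/13, -1, 1/13); (-4, 5, -2) → (-4/13, 5, 58/13)
T2 translate by (-4, 6, 2): (-70/13, -1, 1/13) → (-122/13, 5, 27/13); (-4/13, 5, 58/13) → (-56/13, 11, 84/13)
T3 scale by (-2, 3, -1): (-122/13, 5, 27/13) → (244/13, 15, -27/13); (-56/13, 11, 84/13) → (112/13, 33, -84/13)
T4 rotate right-handed about the x-axis with cos θ = 3/5, sin θ = 4/5: (244/13, 15, -27/13) → (244/13, 693/65, 699/65); (112/13, 33, -84/13) → (112/13, 1623/65, 1464/65)
T5 translate by (-6, -3, -3): (244/13, 693/65, 699/65) → (166/13, 498/65, 504/65); (112/13, 1623/65, 1464/65) → (34/13, 1428/65, 1269/65)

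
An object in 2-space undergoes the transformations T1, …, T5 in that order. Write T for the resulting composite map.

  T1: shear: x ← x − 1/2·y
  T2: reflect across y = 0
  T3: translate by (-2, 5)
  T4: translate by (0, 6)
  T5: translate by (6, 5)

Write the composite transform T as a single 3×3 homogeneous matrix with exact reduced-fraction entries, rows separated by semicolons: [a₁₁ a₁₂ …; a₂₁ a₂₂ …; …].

T1 = [1 -1/2 0; 0 1 0; 0 0 1]
T2·T1 = [1 -1/2 0; 0 -1 0; 0 0 1]
T3·…·T1 = [1 -1/2 -2; 0 -1 5; 0 0 1]
T4·…·T1 = [1 -1/2 -2; 0 -1 11; 0 0 1]
T5·…·T1 = [1 -1/2 4; 0 -1 16; 0 0 1]

T = [1 -1/2 4; 0 -1 16; 0 0 1]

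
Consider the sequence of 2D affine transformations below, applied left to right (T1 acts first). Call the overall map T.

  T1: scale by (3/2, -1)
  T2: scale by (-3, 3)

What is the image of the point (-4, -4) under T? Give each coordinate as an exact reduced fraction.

T(p) = (18, 12)

T1 scale by (3/2, -1): (-4, -4) → (-6, 4)
T2 scale by (-3, 3): (-6, 4) → (18, 12)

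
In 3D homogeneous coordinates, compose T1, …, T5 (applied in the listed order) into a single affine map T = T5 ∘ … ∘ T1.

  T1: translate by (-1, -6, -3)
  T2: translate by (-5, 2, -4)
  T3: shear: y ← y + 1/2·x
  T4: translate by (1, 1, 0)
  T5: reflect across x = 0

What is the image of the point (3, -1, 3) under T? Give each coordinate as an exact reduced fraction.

T(p) = (2, -11/2, -4)

T1 translate by (-1, -6, -3): (3, -1, 3) → (2, -7, 0)
T2 translate by (-5, 2, -4): (2, -7, 0) → (-3, -5, -4)
T3 shear: y ← y + 1/2·x: (-3, -5, -4) → (-3, -13/2, -4)
T4 translate by (1, 1, 0): (-3, -13/2, -4) → (-2, -11/2, -4)
T5 reflect across x = 0: (-2, -11/2, -4) → (2, -11/2, -4)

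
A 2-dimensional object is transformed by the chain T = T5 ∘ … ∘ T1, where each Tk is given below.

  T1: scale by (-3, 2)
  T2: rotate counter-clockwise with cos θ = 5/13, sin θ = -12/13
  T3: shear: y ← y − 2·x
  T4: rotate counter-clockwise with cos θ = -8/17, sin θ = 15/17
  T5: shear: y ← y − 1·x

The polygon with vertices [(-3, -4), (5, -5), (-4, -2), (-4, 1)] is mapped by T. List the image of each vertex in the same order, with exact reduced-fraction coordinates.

image vertices: (1098/221, -115/17), (-480/17, -65/17), (2724/221, -80/17), (3858/221, -14/17)

T1 scale by (-3, 2): (-3, -4) → (9, -8); (5, -5) → (-15, -10); (-4, -2) → (12, -4); (-4, 1) → (12, 2)
T2 rotate counter-clockwise with cos θ = 5/13, sin θ = -12/13: (9, -8) → (-51/13, -148/13); (-15, -10) → (-15, 10); (12, -4) → (12/13, -164/13); (12, 2) → (84/13, -134/13)
T3 shear: y ← y − 2·x: (-51/13, -148/13) → (-51/13, -46/13); (-15, 10) → (-15, 40); (12/13, -164/13) → (12/13, -188/13); (84/13, -134/13) → (84/13, -302/13)
T4 rotate counter-clockwise with cos θ = -8/17, sin θ = 15/17: (-51/13, -46/13) → (1098/221, -397/221); (-15, 40) → (-480/17, -545/17); (12/13, -188/13) → (2724/221, 1684/221); (84/13, -302/13) → (3858/221, 3676/221)
T5 shear: y ← y − 1·x: (1098/221, -397/221) → (1098/221, -115/17); (-480/17, -545/17) → (-480/17, -65/17); (2724/221, 1684/221) → (2724/221, -80/17); (3858/221, 3676/221) → (3858/221, -14/17)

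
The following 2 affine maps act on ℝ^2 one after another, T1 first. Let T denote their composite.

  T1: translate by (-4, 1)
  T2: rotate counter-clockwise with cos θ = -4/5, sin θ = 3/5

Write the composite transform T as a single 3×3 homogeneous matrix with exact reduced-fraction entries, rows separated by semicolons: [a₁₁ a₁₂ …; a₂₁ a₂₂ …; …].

T1 = [1 0 -4; 0 1 1; 0 0 1]
T2·T1 = [-4/5 -3/5 13/5; 3/5 -4/5 -16/5; 0 0 1]

T = [-4/5 -3/5 13/5; 3/5 -4/5 -16/5; 0 0 1]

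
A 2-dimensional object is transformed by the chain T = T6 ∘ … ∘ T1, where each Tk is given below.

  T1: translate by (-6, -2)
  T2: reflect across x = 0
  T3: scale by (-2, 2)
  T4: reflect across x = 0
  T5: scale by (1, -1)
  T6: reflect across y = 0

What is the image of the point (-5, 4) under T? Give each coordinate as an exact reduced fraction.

T(p) = (22, 4)

T1 translate by (-6, -2): (-5, 4) → (-11, 2)
T2 reflect across x = 0: (-11, 2) → (11, 2)
T3 scale by (-2, 2): (11, 2) → (-22, 4)
T4 reflect across x = 0: (-22, 4) → (22, 4)
T5 scale by (1, -1): (22, 4) → (22, -4)
T6 reflect across y = 0: (22, -4) → (22, 4)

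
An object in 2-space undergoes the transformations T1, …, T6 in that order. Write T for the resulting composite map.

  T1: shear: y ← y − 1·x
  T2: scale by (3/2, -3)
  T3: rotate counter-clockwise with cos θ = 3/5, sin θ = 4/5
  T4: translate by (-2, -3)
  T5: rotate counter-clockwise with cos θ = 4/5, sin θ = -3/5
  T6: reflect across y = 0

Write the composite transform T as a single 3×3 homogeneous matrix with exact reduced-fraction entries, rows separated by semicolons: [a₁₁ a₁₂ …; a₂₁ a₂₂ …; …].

T1 = [1 0 0; -1 1 0; 0 0 1]
T2·T1 = [3/2 0 0; 3 -3 0; 0 0 1]
T3·…·T1 = [-3/2 12/5 0; 3 -9/5 0; 0 0 1]
T4·…·T1 = [-3/2 12/5 -2; 3 -9/5 -3; 0 0 1]
T5·…·T1 = [3/5 21/25 -17/5; 33/10 -72/25 -6/5; 0 0 1]
T6·…·T1 = [3/5 21/25 -17/5; -33/10 72/25 6/5; 0 0 1]

T = [3/5 21/25 -17/5; -33/10 72/25 6/5; 0 0 1]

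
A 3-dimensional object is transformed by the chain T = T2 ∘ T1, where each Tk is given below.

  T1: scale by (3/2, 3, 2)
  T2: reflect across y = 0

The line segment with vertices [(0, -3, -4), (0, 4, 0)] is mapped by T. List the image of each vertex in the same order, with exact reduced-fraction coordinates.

T1 scale by (3/2, 3, 2): (0, -3, -4) → (0, -9, -8); (0, 4, 0) → (0, 12, 0)
T2 reflect across y = 0: (0, -9, -8) → (0, 9, -8); (0, 12, 0) → (0, -12, 0)

image vertices: (0, 9, -8), (0, -12, 0)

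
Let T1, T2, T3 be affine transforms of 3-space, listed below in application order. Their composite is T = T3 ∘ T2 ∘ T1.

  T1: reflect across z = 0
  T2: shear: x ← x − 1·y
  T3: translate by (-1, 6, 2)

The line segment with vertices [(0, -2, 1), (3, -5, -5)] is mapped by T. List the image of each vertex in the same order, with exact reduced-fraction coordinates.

image vertices: (1, 4, 1), (7, 1, 7)

T1 reflect across z = 0: (0, -2, 1) → (0, -2, -1); (3, -5, -5) → (3, -5, 5)
T2 shear: x ← x − 1·y: (0, -2, -1) → (2, -2, -1); (3, -5, 5) → (8, -5, 5)
T3 translate by (-1, 6, 2): (2, -2, -1) → (1, 4, 1); (8, -5, 5) → (7, 1, 7)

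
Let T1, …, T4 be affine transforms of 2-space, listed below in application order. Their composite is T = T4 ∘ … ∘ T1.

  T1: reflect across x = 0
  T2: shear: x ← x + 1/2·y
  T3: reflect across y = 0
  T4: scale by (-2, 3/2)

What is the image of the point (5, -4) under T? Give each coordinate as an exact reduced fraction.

T1 reflect across x = 0: (5, -4) → (-5, -4)
T2 shear: x ← x + 1/2·y: (-5, -4) → (-7, -4)
T3 reflect across y = 0: (-7, -4) → (-7, 4)
T4 scale by (-2, 3/2): (-7, 4) → (14, 6)

T(p) = (14, 6)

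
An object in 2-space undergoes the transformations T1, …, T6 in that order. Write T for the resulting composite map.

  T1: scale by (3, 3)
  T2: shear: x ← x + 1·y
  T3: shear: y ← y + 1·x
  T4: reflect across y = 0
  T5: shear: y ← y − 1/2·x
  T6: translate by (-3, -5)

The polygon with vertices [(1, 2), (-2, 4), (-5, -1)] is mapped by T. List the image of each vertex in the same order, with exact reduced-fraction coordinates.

image vertices: (6, -49/2), (3, -26), (-21, 25)

T1 scale by (3, 3): (1, 2) → (3, 6); (-2, 4) → (-6, 12); (-5, -1) → (-15, -3)
T2 shear: x ← x + 1·y: (3, 6) → (9, 6); (-6, 12) → (6, 12); (-15, -3) → (-18, -3)
T3 shear: y ← y + 1·x: (9, 6) → (9, 15); (6, 12) → (6, 18); (-18, -3) → (-18, -21)
T4 reflect across y = 0: (9, 15) → (9, -15); (6, 18) → (6, -18); (-18, -21) → (-18, 21)
T5 shear: y ← y − 1/2·x: (9, -15) → (9, -39/2); (6, -18) → (6, -21); (-18, 21) → (-18, 30)
T6 translate by (-3, -5): (9, -39/2) → (6, -49/2); (6, -21) → (3, -26); (-18, 30) → (-21, 25)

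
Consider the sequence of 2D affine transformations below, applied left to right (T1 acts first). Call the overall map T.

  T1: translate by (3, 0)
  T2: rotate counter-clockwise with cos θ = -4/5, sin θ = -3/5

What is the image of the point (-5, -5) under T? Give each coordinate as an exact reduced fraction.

T(p) = (-7/5, 26/5)

T1 translate by (3, 0): (-5, -5) → (-2, -5)
T2 rotate counter-clockwise with cos θ = -4/5, sin θ = -3/5: (-2, -5) → (-7/5, 26/5)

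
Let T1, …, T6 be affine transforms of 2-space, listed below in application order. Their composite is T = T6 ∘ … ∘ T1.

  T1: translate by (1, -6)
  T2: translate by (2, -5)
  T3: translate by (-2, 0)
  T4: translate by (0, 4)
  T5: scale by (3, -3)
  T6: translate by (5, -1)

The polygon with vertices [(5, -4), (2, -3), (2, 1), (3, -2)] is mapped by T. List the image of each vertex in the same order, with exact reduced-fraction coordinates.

image vertices: (23, 32), (14, 29), (14, 17), (17, 26)

T1 translate by (1, -6): (5, -4) → (6, -10); (2, -3) → (3, -9); (2, 1) → (3, -5); (3, -2) → (4, -8)
T2 translate by (2, -5): (6, -10) → (8, -15); (3, -9) → (5, -14); (3, -5) → (5, -10); (4, -8) → (6, -13)
T3 translate by (-2, 0): (8, -15) → (6, -15); (5, -14) → (3, -14); (5, -10) → (3, -10); (6, -13) → (4, -13)
T4 translate by (0, 4): (6, -15) → (6, -11); (3, -14) → (3, -10); (3, -10) → (3, -6); (4, -13) → (4, -9)
T5 scale by (3, -3): (6, -11) → (18, 33); (3, -10) → (9, 30); (3, -6) → (9, 18); (4, -9) → (12, 27)
T6 translate by (5, -1): (18, 33) → (23, 32); (9, 30) → (14, 29); (9, 18) → (14, 17); (12, 27) → (17, 26)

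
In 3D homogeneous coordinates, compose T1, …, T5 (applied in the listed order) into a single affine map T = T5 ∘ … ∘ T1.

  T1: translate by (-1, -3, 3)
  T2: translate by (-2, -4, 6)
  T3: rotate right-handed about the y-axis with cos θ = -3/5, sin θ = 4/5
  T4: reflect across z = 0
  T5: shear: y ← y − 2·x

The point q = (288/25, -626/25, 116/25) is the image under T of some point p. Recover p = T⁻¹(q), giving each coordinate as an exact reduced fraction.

p = (-1/5, 5, 3)

T1 = [1 0 0 -1; 0 1 0 -3; 0 0 1 3; 0 0 0 1]
T2·T1 = [1 0 0 -3; 0 1 0 -7; 0 0 1 9; 0 0 0 1]
T3·…·T1 = [-3/5 0 4/5 9; 0 1 0 -7; -4/5 0 -3/5 -3; 0 0 0 1]
T4·…·T1 = [-3/5 0 4/5 9; 0 1 0 -7; 4/5 0 3/5 3; 0 0 0 1]
T5·…·T1 = [-3/5 0 4/5 9; 6/5 1 -8/5 -25; 4/5 0 3/5 3; 0 0 0 1]
det M = -1; M⁻¹ = [-3/5 0 4/5 3; 2 1 0 7; 4/5 0 3/5 -9; 0 0 0 1]
M⁻¹ · (288/25, -626/25, 116/25)ᵀ = (-1/5, 5, 3)ᵀ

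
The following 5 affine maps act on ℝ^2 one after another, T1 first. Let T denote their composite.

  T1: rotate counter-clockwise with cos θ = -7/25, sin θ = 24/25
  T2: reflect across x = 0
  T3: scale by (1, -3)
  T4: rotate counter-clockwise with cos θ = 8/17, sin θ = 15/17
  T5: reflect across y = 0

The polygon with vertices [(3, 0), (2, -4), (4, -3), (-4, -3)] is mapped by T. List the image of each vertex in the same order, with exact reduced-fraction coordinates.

image vertices: (3408/425, 1413/425), (2764/425, 3054/425), (289/25, 204/25), (-167/17, -12/17)

T1 rotate counter-clockwise with cos θ = -7/25, sin θ = 24/25: (3, 0) → (-21/25, 72/25); (2, -4) → (82/25, 76/25); (4, -3) → (44/25, 117/25); (-4, -3) → (4, -3)
T2 reflect across x = 0: (-21/25, 72/25) → (21/25, 72/25); (82/25, 76/25) → (-82/25, 76/25); (44/25, 117/25) → (-44/25, 117/25); (4, -3) → (-4, -3)
T3 scale by (1, -3): (21/25, 72/25) → (21/25, -216/25); (-82/25, 76/25) → (-82/25, -228/25); (-44/25, 117/25) → (-44/25, -351/25); (-4, -3) → (-4, 9)
T4 rotate counter-clockwise with cos θ = 8/17, sin θ = 15/17: (21/25, -216/25) → (3408/425, -1413/425); (-82/25, -228/25) → (2764/425, -3054/425); (-44/25, -351/25) → (289/25, -204/25); (-4, 9) → (-167/17, 12/17)
T5 reflect across y = 0: (3408/425, -1413/425) → (3408/425, 1413/425); (2764/425, -3054/425) → (2764/425, 3054/425); (289/25, -204/25) → (289/25, 204/25); (-167/17, 12/17) → (-167/17, -12/17)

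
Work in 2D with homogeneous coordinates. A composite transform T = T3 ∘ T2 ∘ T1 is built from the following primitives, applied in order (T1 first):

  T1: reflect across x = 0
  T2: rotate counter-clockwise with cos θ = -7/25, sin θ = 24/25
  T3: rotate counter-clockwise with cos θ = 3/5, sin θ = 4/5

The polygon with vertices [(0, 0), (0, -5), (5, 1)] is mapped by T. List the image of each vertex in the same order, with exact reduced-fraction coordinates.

image vertices: (0, 0), (44/25, 117/25), (541/125, -337/125)

T1 reflect across x = 0: (0, 0) → (0, 0); (0, -5) → (0, -5); (5, 1) → (-5, 1)
T2 rotate counter-clockwise with cos θ = -7/25, sin θ = 24/25: (0, 0) → (0, 0); (0, -5) → (24/5, 7/5); (-5, 1) → (11/25, -127/25)
T3 rotate counter-clockwise with cos θ = 3/5, sin θ = 4/5: (0, 0) → (0, 0); (24/5, 7/5) → (44/25, 117/25); (11/25, -127/25) → (541/125, -337/125)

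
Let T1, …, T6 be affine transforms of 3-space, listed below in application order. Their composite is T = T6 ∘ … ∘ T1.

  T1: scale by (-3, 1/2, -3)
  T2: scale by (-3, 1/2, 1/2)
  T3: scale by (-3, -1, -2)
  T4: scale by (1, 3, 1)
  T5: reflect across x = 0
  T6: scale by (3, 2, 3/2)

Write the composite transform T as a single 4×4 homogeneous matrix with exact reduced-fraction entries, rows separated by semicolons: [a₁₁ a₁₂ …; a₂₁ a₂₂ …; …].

T = [81 0 0 0; 0 -3/2 0 0; 0 0 9/2 0; 0 0 0 1]

T1 = [-3 0 0 0; 0 1/2 0 0; 0 0 -3 0; 0 0 0 1]
T2·T1 = [9 0 0 0; 0 1/4 0 0; 0 0 -3/2 0; 0 0 0 1]
T3·…·T1 = [-27 0 0 0; 0 -1/4 0 0; 0 0 3 0; 0 0 0 1]
T4·…·T1 = [-27 0 0 0; 0 -3/4 0 0; 0 0 3 0; 0 0 0 1]
T5·…·T1 = [27 0 0 0; 0 -3/4 0 0; 0 0 3 0; 0 0 0 1]
T6·…·T1 = [81 0 0 0; 0 -3/2 0 0; 0 0 9/2 0; 0 0 0 1]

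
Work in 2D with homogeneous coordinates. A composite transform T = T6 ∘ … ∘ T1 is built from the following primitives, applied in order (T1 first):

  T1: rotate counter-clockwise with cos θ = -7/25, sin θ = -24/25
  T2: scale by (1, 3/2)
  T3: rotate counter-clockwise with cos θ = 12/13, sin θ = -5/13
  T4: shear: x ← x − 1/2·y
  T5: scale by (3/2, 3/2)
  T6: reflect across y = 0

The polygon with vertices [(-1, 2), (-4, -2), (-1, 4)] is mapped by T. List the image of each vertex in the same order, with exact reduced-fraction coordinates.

T1 rotate counter-clockwise with cos θ = -7/25, sin θ = -24/25: (-1, 2) → (11/5, 2/5); (-4, -2) → (-4/5, 22/5); (-1, 4) → (103/25, -4/25)
T2 scale by (1, 3/2): (11/5, 2/5) → (11/5, 3/5); (-4/5, 22/5) → (-4/5, 33/5); (103/25, -4/25) → (103/25, -6/25)
T3 rotate counter-clockwise with cos θ = 12/13, sin θ = -5/13: (11/5, 3/5) → (147/65, -19/65); (-4/5, 33/5) → (9/5, 32/5); (103/25, -6/25) → (1206/325, -587/325)
T4 shear: x ← x − 1/2·y: (147/65, -19/65) → (313/130, -19/65); (9/5, 32/5) → (-7/5, 32/5); (1206/325, -587/325) → (2999/650, -587/325)
T5 scale by (3/2, 3/2): (313/130, -19/65) → (939/260, -57/130); (-7/5, 32/5) → (-21/10, 48/5); (2999/650, -587/325) → (8997/1300, -1761/650)
T6 reflect across y = 0: (939/260, -57/130) → (939/260, 57/130); (-21/10, 48/5) → (-21/10, -48/5); (8997/1300, -1761/650) → (8997/1300, 1761/650)

image vertices: (939/260, 57/130), (-21/10, -48/5), (8997/1300, 1761/650)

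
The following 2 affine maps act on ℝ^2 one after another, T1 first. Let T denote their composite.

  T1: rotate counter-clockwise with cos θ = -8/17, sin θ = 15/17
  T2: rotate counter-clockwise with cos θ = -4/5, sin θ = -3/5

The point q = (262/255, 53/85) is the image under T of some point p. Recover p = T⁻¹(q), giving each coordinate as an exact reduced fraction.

p = (2/3, 1)

T1 = [-8/17 -15/17 0; 15/17 -8/17 0; 0 0 1]
T2·T1 = [77/85 36/85 0; -36/85 77/85 0; 0 0 1]
det M = 1; M⁻¹ = [77/85 -36/85 0; 36/85 77/85 0; 0 0 1]
M⁻¹ · (262/255, 53/85)ᵀ = (2/3, 1)ᵀ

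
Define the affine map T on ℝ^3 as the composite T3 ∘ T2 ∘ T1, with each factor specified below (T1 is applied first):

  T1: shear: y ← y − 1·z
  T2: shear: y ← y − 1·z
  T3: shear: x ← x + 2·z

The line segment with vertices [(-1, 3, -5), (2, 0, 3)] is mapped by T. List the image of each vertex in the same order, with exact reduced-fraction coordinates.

T1 shear: y ← y − 1·z: (-1, 3, -5) → (-1, 8, -5); (2, 0, 3) → (2, -3, 3)
T2 shear: y ← y − 1·z: (-1, 8, -5) → (-1, 13, -5); (2, -3, 3) → (2, -6, 3)
T3 shear: x ← x + 2·z: (-1, 13, -5) → (-11, 13, -5); (2, -6, 3) → (8, -6, 3)

image vertices: (-11, 13, -5), (8, -6, 3)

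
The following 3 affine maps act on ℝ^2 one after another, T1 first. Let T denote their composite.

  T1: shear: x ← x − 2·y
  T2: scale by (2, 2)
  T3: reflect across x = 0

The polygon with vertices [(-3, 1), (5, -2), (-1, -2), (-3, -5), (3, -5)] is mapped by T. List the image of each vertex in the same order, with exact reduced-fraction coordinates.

T1 shear: x ← x − 2·y: (-3, 1) → (-5, 1); (5, -2) → (9, -2); (-1, -2) → (3, -2); (-3, -5) → (7, -5); (3, -5) → (13, -5)
T2 scale by (2, 2): (-5, 1) → (-10, 2); (9, -2) → (18, -4); (3, -2) → (6, -4); (7, -5) → (14, -10); (13, -5) → (26, -10)
T3 reflect across x = 0: (-10, 2) → (10, 2); (18, -4) → (-18, -4); (6, -4) → (-6, -4); (14, -10) → (-14, -10); (26, -10) → (-26, -10)

image vertices: (10, 2), (-18, -4), (-6, -4), (-14, -10), (-26, -10)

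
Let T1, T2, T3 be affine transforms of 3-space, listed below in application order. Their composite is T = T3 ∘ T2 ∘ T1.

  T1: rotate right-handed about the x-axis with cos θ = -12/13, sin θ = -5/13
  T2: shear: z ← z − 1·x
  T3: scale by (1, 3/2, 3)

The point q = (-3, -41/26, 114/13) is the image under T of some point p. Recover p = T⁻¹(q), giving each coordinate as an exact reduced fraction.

p = (-3, 1, -1/3)

T1 = [1 0 0 0; 0 -12/13 5/13 0; 0 -5/13 -12/13 0; 0 0 0 1]
T2·T1 = [1 0 0 0; 0 -12/13 5/13 0; -1 -5/13 -12/13 0; 0 0 0 1]
T3·…·T1 = [1 0 0 0; 0 -18/13 15/26 0; -3 -15/13 -36/13 0; 0 0 0 1]
det M = 9/2; M⁻¹ = [1 0 0 0; -5/13 -8/13 -5/39 0; -12/13 10/39 -4/13 0; 0 0 0 1]
M⁻¹ · (-3, -41/26, 114/13)ᵀ = (-3, 1, -1/3)ᵀ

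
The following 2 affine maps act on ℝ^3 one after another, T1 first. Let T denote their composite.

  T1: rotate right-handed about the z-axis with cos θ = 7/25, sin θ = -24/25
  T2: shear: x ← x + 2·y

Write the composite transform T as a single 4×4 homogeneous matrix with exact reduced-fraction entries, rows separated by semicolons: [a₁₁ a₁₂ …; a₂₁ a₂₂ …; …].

T1 = [7/25 24/25 0 0; -24/25 7/25 0 0; 0 0 1 0; 0 0 0 1]
T2·T1 = [-41/25 38/25 0 0; -24/25 7/25 0 0; 0 0 1 0; 0 0 0 1]

T = [-41/25 38/25 0 0; -24/25 7/25 0 0; 0 0 1 0; 0 0 0 1]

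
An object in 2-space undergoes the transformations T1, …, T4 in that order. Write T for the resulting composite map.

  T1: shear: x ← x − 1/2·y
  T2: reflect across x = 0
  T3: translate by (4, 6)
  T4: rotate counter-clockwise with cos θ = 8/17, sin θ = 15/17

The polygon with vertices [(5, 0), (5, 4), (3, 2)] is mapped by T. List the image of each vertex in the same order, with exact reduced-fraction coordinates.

image vertices: (-98/17, 33/17), (-142/17, 95/17), (-104/17, 94/17)

T1 shear: x ← x − 1/2·y: (5, 0) → (5, 0); (5, 4) → (3, 4); (3, 2) → (2, 2)
T2 reflect across x = 0: (5, 0) → (-5, 0); (3, 4) → (-3, 4); (2, 2) → (-2, 2)
T3 translate by (4, 6): (-5, 0) → (-1, 6); (-3, 4) → (1, 10); (-2, 2) → (2, 8)
T4 rotate counter-clockwise with cos θ = 8/17, sin θ = 15/17: (-1, 6) → (-98/17, 33/17); (1, 10) → (-142/17, 95/17); (2, 8) → (-104/17, 94/17)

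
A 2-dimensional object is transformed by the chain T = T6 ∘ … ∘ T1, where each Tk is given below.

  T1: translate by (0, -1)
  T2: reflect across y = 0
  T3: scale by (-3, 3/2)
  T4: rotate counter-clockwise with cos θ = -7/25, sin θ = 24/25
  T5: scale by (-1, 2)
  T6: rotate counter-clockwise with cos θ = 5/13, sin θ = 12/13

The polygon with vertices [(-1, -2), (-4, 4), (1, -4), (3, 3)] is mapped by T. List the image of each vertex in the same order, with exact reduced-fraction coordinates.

T1 translate by (0, -1): (-1, -2) → (-1, -3); (-4, 4) → (-4, 3); (1, -4) → (1, -5); (3, 3) → (3, 2)
T2 reflect across y = 0: (-1, -3) → (-1, 3); (-4, 3) → (-4, -3); (1, -5) → (1, 5); (3, 2) → (3, -2)
T3 scale by (-3, 3/2): (-1, 3) → (3, 9/2); (-4, -3) → (12, -9/2); (1, 5) → (-3, 15/2); (3, -2) → (-9, -3)
T4 rotate counter-clockwise with cos θ = -7/25, sin θ = 24/25: (3, 9/2) → (-129/25, 81/50); (12, -9/2) → (24/25, 639/50); (-3, 15/2) → (-159/25, -249/50); (-9, -3) → (27/5, -39/5)
T5 scale by (-1, 2): (-129/25, 81/50) → (129/25, 81/25); (24/25, 639/50) → (-24/25, 639/25); (-159/25, -249/50) → (159/25, -249/25); (27/5, -39/5) → (-27/5, -78/5)
T6 rotate counter-clockwise with cos θ = 5/13, sin θ = 12/13: (129/25, 81/25) → (-327/325, 1953/325); (-24/25, 639/25) → (-7788/325, 2907/325); (159/25, -249/25) → (291/25, 51/25); (-27/5, -78/5) → (801/65, -714/65)

image vertices: (-327/325, 1953/325), (-7788/325, 2907/325), (291/25, 51/25), (801/65, -714/65)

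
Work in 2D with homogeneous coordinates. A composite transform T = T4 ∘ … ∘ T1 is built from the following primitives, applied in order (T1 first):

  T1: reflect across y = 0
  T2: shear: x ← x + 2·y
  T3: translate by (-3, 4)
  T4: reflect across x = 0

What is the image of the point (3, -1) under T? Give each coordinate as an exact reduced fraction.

T1 reflect across y = 0: (3, -1) → (3, 1)
T2 shear: x ← x + 2·y: (3, 1) → (5, 1)
T3 translate by (-3, 4): (5, 1) → (2, 5)
T4 reflect across x = 0: (2, 5) → (-2, 5)

T(p) = (-2, 5)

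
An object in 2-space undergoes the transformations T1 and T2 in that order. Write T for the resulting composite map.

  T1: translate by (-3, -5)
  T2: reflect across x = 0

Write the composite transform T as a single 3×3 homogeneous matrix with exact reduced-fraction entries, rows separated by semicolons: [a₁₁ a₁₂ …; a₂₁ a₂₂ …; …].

T1 = [1 0 -3; 0 1 -5; 0 0 1]
T2·T1 = [-1 0 3; 0 1 -5; 0 0 1]

T = [-1 0 3; 0 1 -5; 0 0 1]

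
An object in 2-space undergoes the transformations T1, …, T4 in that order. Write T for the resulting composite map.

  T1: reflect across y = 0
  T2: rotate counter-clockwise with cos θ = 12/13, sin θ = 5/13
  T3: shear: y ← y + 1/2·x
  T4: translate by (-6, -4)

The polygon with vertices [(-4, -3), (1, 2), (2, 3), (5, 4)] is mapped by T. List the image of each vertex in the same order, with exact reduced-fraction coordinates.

T1 reflect across y = 0: (-4, -3) → (-4, 3); (1, 2) → (1, -2); (2, 3) → (2, -3); (5, 4) → (5, -4)
T2 rotate counter-clockwise with cos θ = 12/13, sin θ = 5/13: (-4, 3) → (-63/13, 16/13); (1, -2) → (22/13, -19/13); (2, -3) → (3, -2); (5, -4) → (80/13, -23/13)
T3 shear: y ← y + 1/2·x: (-63/13, 16/13) → (-63/13, -31/26); (22/13, -19/13) → (22/13, -8/13); (3, -2) → (3, -1/2); (80/13, -23/13) → (80/13, 17/13)
T4 translate by (-6, -4): (-63/13, -31/26) → (-141/13, -135/26); (22/13, -8/13) → (-56/13, -60/13); (3, -1/2) → (-3, -9/2); (80/13, 17/13) → (2/13, -35/13)

image vertices: (-141/13, -135/26), (-56/13, -60/13), (-3, -9/2), (2/13, -35/13)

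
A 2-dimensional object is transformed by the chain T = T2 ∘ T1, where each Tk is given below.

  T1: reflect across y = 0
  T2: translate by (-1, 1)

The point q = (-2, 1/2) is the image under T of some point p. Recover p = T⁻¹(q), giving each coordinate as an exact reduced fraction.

p = (-1, 1/2)

T1 = [1 0 0; 0 -1 0; 0 0 1]
T2·T1 = [1 0 -1; 0 -1 1; 0 0 1]
det M = -1; M⁻¹ = [1 0 1; 0 -1 1; 0 0 1]
M⁻¹ · (-2, 1/2)ᵀ = (-1, 1/2)ᵀ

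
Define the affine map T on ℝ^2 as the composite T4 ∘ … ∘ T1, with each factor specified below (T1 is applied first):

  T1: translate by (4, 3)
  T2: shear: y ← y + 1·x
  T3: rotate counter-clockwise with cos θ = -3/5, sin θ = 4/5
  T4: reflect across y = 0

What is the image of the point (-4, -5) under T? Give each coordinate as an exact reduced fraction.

T1 translate by (4, 3): (-4, -5) → (0, -2)
T2 shear: y ← y + 1·x: (0, -2) → (0, -2)
T3 rotate counter-clockwise with cos θ = -3/5, sin θ = 4/5: (0, -2) → (8/5, 6/5)
T4 reflect across y = 0: (8/5, 6/5) → (8/5, -6/5)

T(p) = (8/5, -6/5)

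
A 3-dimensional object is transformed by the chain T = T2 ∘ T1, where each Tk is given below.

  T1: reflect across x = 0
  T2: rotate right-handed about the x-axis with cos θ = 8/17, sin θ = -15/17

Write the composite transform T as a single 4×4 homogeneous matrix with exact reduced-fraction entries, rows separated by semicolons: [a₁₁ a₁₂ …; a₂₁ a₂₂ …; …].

T = [-1 0 0 0; 0 8/17 15/17 0; 0 -15/17 8/17 0; 0 0 0 1]

T1 = [-1 0 0 0; 0 1 0 0; 0 0 1 0; 0 0 0 1]
T2·T1 = [-1 0 0 0; 0 8/17 15/17 0; 0 -15/17 8/17 0; 0 0 0 1]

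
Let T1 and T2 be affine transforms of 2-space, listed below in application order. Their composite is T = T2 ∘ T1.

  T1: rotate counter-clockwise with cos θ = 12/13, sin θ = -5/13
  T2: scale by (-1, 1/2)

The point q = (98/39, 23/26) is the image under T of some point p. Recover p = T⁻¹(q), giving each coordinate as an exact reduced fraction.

T1 = [12/13 5/13 0; -5/13 12/13 0; 0 0 1]
T2·T1 = [-12/13 -5/13 0; -5/26 6/13 0; 0 0 1]
det M = -1/2; M⁻¹ = [-12/13 -10/13 0; -5/13 24/13 0; 0 0 1]
M⁻¹ · (98/39, 23/26)ᵀ = (-3, 2/3)ᵀ

p = (-3, 2/3)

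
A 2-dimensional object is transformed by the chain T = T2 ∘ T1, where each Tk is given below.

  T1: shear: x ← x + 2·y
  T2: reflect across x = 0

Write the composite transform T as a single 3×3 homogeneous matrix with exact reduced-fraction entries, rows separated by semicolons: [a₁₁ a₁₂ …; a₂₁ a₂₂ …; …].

T1 = [1 2 0; 0 1 0; 0 0 1]
T2·T1 = [-1 -2 0; 0 1 0; 0 0 1]

T = [-1 -2 0; 0 1 0; 0 0 1]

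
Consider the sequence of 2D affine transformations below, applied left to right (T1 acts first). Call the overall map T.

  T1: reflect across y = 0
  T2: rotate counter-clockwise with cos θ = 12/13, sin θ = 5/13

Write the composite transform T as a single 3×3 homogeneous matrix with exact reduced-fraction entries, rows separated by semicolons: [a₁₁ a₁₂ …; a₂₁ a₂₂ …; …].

T = [12/13 5/13 0; 5/13 -12/13 0; 0 0 1]

T1 = [1 0 0; 0 -1 0; 0 0 1]
T2·T1 = [12/13 5/13 0; 5/13 -12/13 0; 0 0 1]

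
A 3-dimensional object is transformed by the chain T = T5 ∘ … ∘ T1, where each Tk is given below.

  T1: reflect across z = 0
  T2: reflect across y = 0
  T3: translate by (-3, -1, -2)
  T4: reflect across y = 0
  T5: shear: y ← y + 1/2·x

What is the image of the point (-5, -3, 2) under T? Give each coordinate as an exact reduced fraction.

T1 reflect across z = 0: (-5, -3, 2) → (-5, -3, -2)
T2 reflect across y = 0: (-5, -3, -2) → (-5, 3, -2)
T3 translate by (-3, -1, -2): (-5, 3, -2) → (-8, 2, -4)
T4 reflect across y = 0: (-8, 2, -4) → (-8, -2, -4)
T5 shear: y ← y + 1/2·x: (-8, -2, -4) → (-8, -6, -4)

T(p) = (-8, -6, -4)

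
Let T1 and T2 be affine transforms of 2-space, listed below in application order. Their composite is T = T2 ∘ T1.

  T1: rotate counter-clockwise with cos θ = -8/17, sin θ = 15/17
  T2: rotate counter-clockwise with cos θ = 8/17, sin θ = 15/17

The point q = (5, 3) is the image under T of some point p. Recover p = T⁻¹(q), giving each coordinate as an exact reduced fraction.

T1 = [-8/17 -15/17 0; 15/17 -8/17 0; 0 0 1]
T2·T1 = [-1 0 0; 0 -1 0; 0 0 1]
det M = 1; M⁻¹ = [-1 0 0; 0 -1 0; 0 0 1]
M⁻¹ · (5, 3)ᵀ = (-5, -3)ᵀ

p = (-5, -3)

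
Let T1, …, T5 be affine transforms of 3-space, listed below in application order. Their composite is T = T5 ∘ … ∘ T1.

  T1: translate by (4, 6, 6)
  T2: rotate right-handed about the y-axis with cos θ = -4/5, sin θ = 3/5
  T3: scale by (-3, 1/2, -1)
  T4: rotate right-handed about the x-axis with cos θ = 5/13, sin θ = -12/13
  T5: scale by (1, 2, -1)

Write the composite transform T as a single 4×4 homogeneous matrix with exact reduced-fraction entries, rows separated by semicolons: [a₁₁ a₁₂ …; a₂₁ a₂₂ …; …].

T1 = [1 0 0 4; 0 1 0 6; 0 0 1 6; 0 0 0 1]
T2·T1 = [-4/5 0 3/5 2/5; 0 1 0 6; -3/5 0 -4/5 -36/5; 0 0 0 1]
T3·…·T1 = [12/5 0 -9/5 -6/5; 0 1/2 0 3; 3/5 0 4/5 36/5; 0 0 0 1]
T4·…·T1 = [12/5 0 -9/5 -6/5; 36/65 5/26 48/65 39/5; 3/13 -6/13 4/13 0; 0 0 0 1]
T5·…·T1 = [12/5 0 -9/5 -6/5; 72/65 5/13 96/65 78/5; -3/13 6/13 -4/13 0; 0 0 0 1]

T = [12/5 0 -9/5 -6/5; 72/65 5/13 96/65 78/5; -3/13 6/13 -4/13 0; 0 0 0 1]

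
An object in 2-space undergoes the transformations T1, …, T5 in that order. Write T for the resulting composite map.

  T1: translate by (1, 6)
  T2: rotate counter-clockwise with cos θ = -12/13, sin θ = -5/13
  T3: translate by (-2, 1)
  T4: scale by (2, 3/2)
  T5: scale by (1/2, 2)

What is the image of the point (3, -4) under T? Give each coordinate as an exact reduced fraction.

T(p) = (-64/13, -93/13)

T1 translate by (1, 6): (3, -4) → (4, 2)
T2 rotate counter-clockwise with cos θ = -12/13, sin θ = -5/13: (4, 2) → (-38/13, -44/13)
T3 translate by (-2, 1): (-38/13, -44/13) → (-64/13, -31/13)
T4 scale by (2, 3/2): (-64/13, -31/13) → (-128/13, -93/26)
T5 scale by (1/2, 2): (-128/13, -93/26) → (-64/13, -93/13)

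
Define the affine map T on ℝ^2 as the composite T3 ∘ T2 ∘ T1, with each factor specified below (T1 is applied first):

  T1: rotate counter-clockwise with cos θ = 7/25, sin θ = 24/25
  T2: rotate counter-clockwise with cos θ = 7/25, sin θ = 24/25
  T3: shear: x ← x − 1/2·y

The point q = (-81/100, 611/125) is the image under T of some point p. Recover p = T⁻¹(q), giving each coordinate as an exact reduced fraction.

T1 = [7/25 -24/25 0; 24/25 7/25 0; 0 0 1]
T2·T1 = [-527/625 -336/625 0; 336/625 -527/625 0; 0 0 1]
T3·…·T1 = [-139/125 -29/250 0; 336/625 -527/625 0; 0 0 1]
det M = 1; M⁻¹ = [-527/625 29/250 0; -336/625 -139/125 0; 0 0 1]
M⁻¹ · (-81/100, 611/125)ᵀ = (5/4, -5)ᵀ

p = (5/4, -5)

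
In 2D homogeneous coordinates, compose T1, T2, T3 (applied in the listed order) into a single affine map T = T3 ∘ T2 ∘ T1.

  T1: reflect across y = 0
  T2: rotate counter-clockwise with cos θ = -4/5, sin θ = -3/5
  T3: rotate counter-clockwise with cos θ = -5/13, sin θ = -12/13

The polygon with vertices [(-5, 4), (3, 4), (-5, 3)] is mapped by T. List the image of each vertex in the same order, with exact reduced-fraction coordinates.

T1 reflect across y = 0: (-5, 4) → (-5, -4); (3, 4) → (3, -4); (-5, 3) → (-5, -3)
T2 rotate counter-clockwise with cos θ = -4/5, sin θ = -3/5: (-5, -4) → (8/5, 31/5); (3, -4) → (-24/5, 7/5); (-5, -3) → (11/5, 27/5)
T3 rotate counter-clockwise with cos θ = -5/13, sin θ = -12/13: (8/5, 31/5) → (332/65, -251/65); (-24/5, 7/5) → (204/65, 253/65); (11/5, 27/5) → (269/65, -267/65)

image vertices: (332/65, -251/65), (204/65, 253/65), (269/65, -267/65)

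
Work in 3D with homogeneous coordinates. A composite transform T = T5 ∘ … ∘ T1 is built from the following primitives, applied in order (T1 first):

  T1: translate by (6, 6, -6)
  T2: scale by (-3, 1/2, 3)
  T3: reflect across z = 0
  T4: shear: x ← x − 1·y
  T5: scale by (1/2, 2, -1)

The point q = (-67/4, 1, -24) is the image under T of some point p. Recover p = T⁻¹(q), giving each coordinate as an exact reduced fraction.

p = (5, -5, -2)

T1 = [1 0 0 6; 0 1 0 6; 0 0 1 -6; 0 0 0 1]
T2·T1 = [-3 0 0 -18; 0 1/2 0 3; 0 0 3 -18; 0 0 0 1]
T3·…·T1 = [-3 0 0 -18; 0 1/2 0 3; 0 0 -3 18; 0 0 0 1]
T4·…·T1 = [-3 -1/2 0 -21; 0 1/2 0 3; 0 0 -3 18; 0 0 0 1]
T5·…·T1 = [-3/2 -1/4 0 -21/2; 0 1 0 6; 0 0 3 -18; 0 0 0 1]
det M = -9/2; M⁻¹ = [-2/3 -1/6 0 -6; 0 1 0 -6; 0 0 1/3 6; 0 0 0 1]
M⁻¹ · (-67/4, 1, -24)ᵀ = (5, -5, -2)ᵀ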